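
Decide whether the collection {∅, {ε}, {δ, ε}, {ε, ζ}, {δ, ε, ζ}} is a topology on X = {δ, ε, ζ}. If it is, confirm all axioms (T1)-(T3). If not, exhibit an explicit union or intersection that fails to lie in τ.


τ IS a topology on X.

Axiom (T1): ∅ ∈ τ? Yes; X ∈ τ? Yes.
Axiom (T2/T3): check pairwise unions and intersections of members of τ.
All pairwise intersections and unions checked — each lies in τ. Therefore τ satisfies (T1), (T2), (T3): it IS a topology on X.


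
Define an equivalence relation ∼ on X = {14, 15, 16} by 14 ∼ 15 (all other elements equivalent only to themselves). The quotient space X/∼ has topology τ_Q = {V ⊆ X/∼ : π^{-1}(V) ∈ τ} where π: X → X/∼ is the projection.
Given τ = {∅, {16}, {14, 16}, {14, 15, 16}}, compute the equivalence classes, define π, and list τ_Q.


X/∼ = {[14=15], [16]}; |τ_Q| = 3.

Equivalence classes: [14=15], [16].
Quotient map π: X → X/∼ sends 14 ↦ [14=15], 15 ↦ [14=15], 16 ↦ [16].
For each subset V ⊆ X/∼, compute π^{-1}(V) ⊆ X and check whether π^{-1}(V) ∈ τ. V is open in τ_Q iff π^{-1}(V) ∈ τ.
  V = {}: π^{-1}(V) = ∅ ∈ τ ✓.
  V = {[14=15]}: π^{-1}(V) = {14, 15} ∉ τ ✗.
  V = {[16]}: π^{-1}(V) = {16} ∈ τ ✓.
  V = {[14=15], [16]}: π^{-1}(V) = {14, 15, 16} ∈ τ ✓.
Open sets in the quotient: τ_Q = {{}, {[16]}, {[14=15], [16]}} (3 elements).


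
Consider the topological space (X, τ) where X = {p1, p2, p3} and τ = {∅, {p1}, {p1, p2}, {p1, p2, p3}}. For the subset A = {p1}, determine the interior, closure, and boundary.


int(A) = {p1}, cl(A) = {p1, p2, p3}, ∂A = {p2, p3}.

Closed sets in (X, τ) are complements of opens:
  closed(X, τ) = {∅, {p3}, {p2, p3}, {p1, p2, p3}}.
int(A) = ⋃ {U ∈ τ : U ⊆ A}. Opens contained in A: ∅, {p1}.
Taking the union of these: int(A) = {p1}.
cl(A) = ⋂ {C closed : A ⊆ C}. Closed sets containing A: {p1, p2, p3}.
Intersecting these: cl(A) = {p1, p2, p3}.
∂A = cl(A) ∖ int(A) = {p1, p2, p3} ∖ {p1} = {p2, p3}.


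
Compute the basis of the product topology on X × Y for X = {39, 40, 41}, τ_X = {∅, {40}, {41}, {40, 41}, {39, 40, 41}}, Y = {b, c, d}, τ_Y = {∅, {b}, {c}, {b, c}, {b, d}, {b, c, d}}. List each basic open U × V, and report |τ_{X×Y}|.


Basis B = {∅ × ∅, {40} × {b}, {40} × {c}, {41} × {b}, {41} × {c}, {40} × {b, c}, {40} × {b, d}, {40, 41} × {b}, {40, 41} × {c}, {41} × {b, c}, {41} × {b, d}, {39, 40, 41} × {b}, {39, 40, 41} × {c}, {40} × {b, c, d}, {41} × {b, c, d}, {40, 41} × {b, c}, {40, 41} × {b, d}, {39, 40, 41} × {b, c}, {39, 40, 41} × {b, d}, {40, 41} × {b, c, d}, {39, 40, 41} × {b, c, d}}; |τ_{X×Y}| = 70.

Enumerate products U × V with U ∈ τ_X, V ∈ τ_Y (deduplicated):
  ∅ × ∅ = {} (∅)
  {40} × {b} = {(40,b)}
  {40} × {c} = {(40,c)}
  {41} × {b} = {(41,b)}
  {41} × {c} = {(41,c)}
  {40} × {b, c} = {(40,b), (40,c)}
  {40} × {b, d} = {(40,b), (40,d)}
  {40, 41} × {b} = {(40,b), (41,b)}
  {40, 41} × {c} = {(40,c), (41,c)}
  {41} × {b, c} = {(41,b), (41,c)}
  {41} × {b, d} = {(41,b), (41,d)}
  {39, 40, 41} × {b} = {(39,b), (40,b), (41,b)}
  {39, 40, 41} × {c} = {(39,c), (40,c), (41,c)}
  {40} × {b, c, d} = {(40,b), (40,c), (40,d)}
  {41} × {b, c, d} = {(41,b), (41,c), (41,d)}
  {40, 41} × {b, c} = {(40,b), (40,c), (41,b), (41,c)}
  {40, 41} × {b, d} = {(40,b), (40,d), (41,b), (41,d)}
  {39, 40, 41} × {b, c} = {(39,b), (39,c), (40,b), (40,c), (41,b), (41,c)}
  {39, 40, 41} × {b, d} = {(39,b), (39,d), (40,b), (40,d), (41,b), (41,d)}
  {40, 41} × {b, c, d} = {(40,b), (40,c), (40,d), (41,b), (41,c), (41,d)}
  {39, 40, 41} × {b, c, d} = {(39,b), (39,c), (39,d), (40,b), (40,c), (40,d), (41,b), (41,c), (41,d)}
These 21 distinct sets form the basis B.
Close under arbitrary unions to get τ_{X×Y}; counting gives |τ_{X×Y}| = 70.


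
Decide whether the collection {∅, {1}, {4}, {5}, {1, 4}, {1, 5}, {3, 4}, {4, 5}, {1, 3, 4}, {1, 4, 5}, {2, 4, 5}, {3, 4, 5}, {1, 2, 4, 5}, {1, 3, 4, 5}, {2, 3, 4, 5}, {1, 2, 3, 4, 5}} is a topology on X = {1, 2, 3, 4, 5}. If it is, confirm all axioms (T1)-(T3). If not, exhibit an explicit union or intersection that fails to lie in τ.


τ IS a topology on X.

Axiom (T1): ∅ ∈ τ? Yes; X ∈ τ? Yes.
Axiom (T2/T3): check pairwise unions and intersections of members of τ.
All pairwise intersections and unions checked — each lies in τ. Therefore τ satisfies (T1), (T2), (T3): it IS a topology on X.


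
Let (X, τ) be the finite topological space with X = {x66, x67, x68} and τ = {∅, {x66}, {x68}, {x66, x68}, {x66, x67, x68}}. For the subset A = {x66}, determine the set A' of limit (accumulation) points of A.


A' = {x67}

For each x ∈ X, list the open sets U ∈ τ with x ∈ U, then check whether U ∩ (A ∖ {x}) ≠ ∅ for every such U.
  x = x66: open {x66} ∋ x has {x66} ∩ (A ∖ {x66}) = ∅, so x is NOT a limit point.
  x = x67: opens ∋ x are {x66, x67, x68}; each meets A ∖ {x67}, so x IS a limit point.
  x = x68: open {x68} ∋ x has {x68} ∩ (A ∖ {x68}) = ∅, so x is NOT a limit point.
Collecting: A' = {x67}.


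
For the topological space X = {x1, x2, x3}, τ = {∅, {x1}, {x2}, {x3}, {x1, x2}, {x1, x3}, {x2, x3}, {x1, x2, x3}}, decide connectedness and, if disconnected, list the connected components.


(X, τ) is disconnected; components = [{x1}, {x2}, {x3}].

Find clopen sets (U ∈ τ with X ∖ U ∈ τ):
  U = ∅, X ∖ U = {x1, x2, x3} — both open, so U is clopen.
  U = {x1}, X ∖ U = {x2, x3} — both open, so U is clopen.
  U = {x2}, X ∖ U = {x1, x3} — both open, so U is clopen.
  U = {x3}, X ∖ U = {x1, x2} — both open, so U is clopen.
  U = {x1, x2}, X ∖ U = {x3} — both open, so U is clopen.
  U = {x1, x3}, X ∖ U = {x2} — both open, so U is clopen.
  U = {x2, x3}, X ∖ U = {x1} — both open, so U is clopen.
  U = {x1, x2, x3}, X ∖ U = ∅ — both open, so U is clopen.
Nontrivial clopen(s) exist: e.g. {x2, x3}. So (X, τ) is disconnected.
Compute connected components by grouping points that agree on all clopens:
  component: {x1}
  component: {x2}
  component: {x3}


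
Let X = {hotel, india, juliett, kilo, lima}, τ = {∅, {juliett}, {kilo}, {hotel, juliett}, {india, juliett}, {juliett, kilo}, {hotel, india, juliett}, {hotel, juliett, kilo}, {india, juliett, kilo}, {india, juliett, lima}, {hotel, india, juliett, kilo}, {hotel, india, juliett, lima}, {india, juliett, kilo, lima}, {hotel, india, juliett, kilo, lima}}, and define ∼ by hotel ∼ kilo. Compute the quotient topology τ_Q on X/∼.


X/∼ = {[hotel=kilo], [india], [juliett], [lima]}; |τ_Q| = 7.

Equivalence classes: [hotel=kilo], [india], [juliett], [lima].
Quotient map π: X → X/∼ sends hotel ↦ [hotel=kilo], india ↦ [india], juliett ↦ [juliett], kilo ↦ [hotel=kilo], lima ↦ [lima].
For each subset V ⊆ X/∼, compute π^{-1}(V) ⊆ X and check whether π^{-1}(V) ∈ τ. V is open in τ_Q iff π^{-1}(V) ∈ τ.
  V = {}: π^{-1}(V) = ∅ ∈ τ ✓.
  V = {[hotel=kilo]}: π^{-1}(V) = {hotel, kilo} ∉ τ ✗.
  V = {[india]}: π^{-1}(V) = {india} ∉ τ ✗.
  V = {[hotel=kilo], [india]}: π^{-1}(V) = {hotel, india, kilo} ∉ τ ✗.
  V = {[juliett]}: π^{-1}(V) = {juliett} ∈ τ ✓.
  V = {[hotel=kilo], [juliett]}: π^{-1}(V) = {hotel, juliett, kilo} ∈ τ ✓.
  V = {[india], [juliett]}: π^{-1}(V) = {india, juliett} ∈ τ ✓.
  V = {[hotel=kilo], [india], [juliett]}: π^{-1}(V) = {hotel, india, juliett, kilo} ∈ τ ✓.
  V = {[lima]}: π^{-1}(V) = {lima} ∉ τ ✗.
  V = {[hotel=kilo], [lima]}: π^{-1}(V) = {hotel, kilo, lima} ∉ τ ✗.
  V = {[india], [lima]}: π^{-1}(V) = {india, lima} ∉ τ ✗.
  V = {[hotel=kilo], [india], [lima]}: π^{-1}(V) = {hotel, india, kilo, lima} ∉ τ ✗.
  V = {[juliett], [lima]}: π^{-1}(V) = {juliett, lima} ∉ τ ✗.
  V = {[hotel=kilo], [juliett], [lima]}: π^{-1}(V) = {hotel, juliett, kilo, lima} ∉ τ ✗.
  V = {[india], [juliett], [lima]}: π^{-1}(V) = {india, juliett, lima} ∈ τ ✓.
  V = {[hotel=kilo], [india], [juliett], [lima]}: π^{-1}(V) = {hotel, india, juliett, kilo, lima} ∈ τ ✓.
Open sets in the quotient: τ_Q = {{}, {[juliett]}, {[hotel=kilo], [juliett]}, {[india], [juliett]}, {[hotel=kilo], [india], [juliett]}, {[india], [juliett], [lima]}, {[hotel=kilo], [india], [juliett], [lima]}} (7 elements).


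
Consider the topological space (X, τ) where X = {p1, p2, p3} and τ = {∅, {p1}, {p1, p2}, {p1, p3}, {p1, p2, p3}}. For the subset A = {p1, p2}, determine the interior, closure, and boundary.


int(A) = {p1, p2}, cl(A) = {p1, p2, p3}, ∂A = {p3}.

Closed sets in (X, τ) are complements of opens:
  closed(X, τ) = {∅, {p2}, {p3}, {p2, p3}, {p1, p2, p3}}.
int(A) = ⋃ {U ∈ τ : U ⊆ A}. Opens contained in A: ∅, {p1}, {p1, p2}.
Taking the union of these: int(A) = {p1, p2}.
cl(A) = ⋂ {C closed : A ⊆ C}. Closed sets containing A: {p1, p2, p3}.
Intersecting these: cl(A) = {p1, p2, p3}.
∂A = cl(A) ∖ int(A) = {p1, p2, p3} ∖ {p1, p2} = {p3}.


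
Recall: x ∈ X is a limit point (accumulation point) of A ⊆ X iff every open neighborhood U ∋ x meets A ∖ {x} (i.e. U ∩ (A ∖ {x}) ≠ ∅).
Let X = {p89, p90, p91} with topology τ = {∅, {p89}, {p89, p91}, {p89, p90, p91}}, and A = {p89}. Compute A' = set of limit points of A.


A' = {p90, p91}

For each x ∈ X, list the open sets U ∈ τ with x ∈ U, then check whether U ∩ (A ∖ {x}) ≠ ∅ for every such U.
  x = p89: open {p89} ∋ x has {p89} ∩ (A ∖ {p89}) = ∅, so x is NOT a limit point.
  x = p90: opens ∋ x are {p89, p90, p91}; each meets A ∖ {p90}, so x IS a limit point.
  x = p91: opens ∋ x are {p89, p91}, {p89, p90, p91}; each meets A ∖ {p91}, so x IS a limit point.
Collecting: A' = {p90, p91}.


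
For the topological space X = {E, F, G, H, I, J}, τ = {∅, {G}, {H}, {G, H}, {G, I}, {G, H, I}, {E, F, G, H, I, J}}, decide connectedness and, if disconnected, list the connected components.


(X, τ) is connected.

Find clopen sets (U ∈ τ with X ∖ U ∈ τ):
  U = ∅, X ∖ U = {E, F, G, H, I, J} — both open, so U is clopen.
  U = {E, F, G, H, I, J}, X ∖ U = ∅ — both open, so U is clopen.
Only trivial clopens (∅ and X) exist, so (X, τ) is connected.
Compute connected components by grouping points that agree on all clopens:
  component: {E, F, G, H, I, J}


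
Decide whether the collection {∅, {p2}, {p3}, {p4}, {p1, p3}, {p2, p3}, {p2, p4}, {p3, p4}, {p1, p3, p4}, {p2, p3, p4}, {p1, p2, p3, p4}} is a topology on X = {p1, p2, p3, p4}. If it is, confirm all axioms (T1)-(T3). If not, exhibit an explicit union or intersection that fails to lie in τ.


τ is NOT a topology on X.

Axiom (T1): ∅ ∈ τ? Yes; X ∈ τ? Yes.
Axiom (T2/T3): check pairwise unions and intersections of members of τ.
Counterexample for (T2): {p2} ∪ {p1, p3} = {p1, p2, p3} ∉ τ. Therefore τ is NOT a topology.


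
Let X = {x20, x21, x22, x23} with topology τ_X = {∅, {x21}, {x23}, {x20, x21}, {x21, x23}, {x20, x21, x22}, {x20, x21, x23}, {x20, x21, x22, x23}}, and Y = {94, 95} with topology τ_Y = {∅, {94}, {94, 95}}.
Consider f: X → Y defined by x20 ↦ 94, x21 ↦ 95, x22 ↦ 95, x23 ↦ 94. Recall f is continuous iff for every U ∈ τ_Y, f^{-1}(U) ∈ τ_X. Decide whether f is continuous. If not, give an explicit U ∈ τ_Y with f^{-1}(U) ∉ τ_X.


f is NOT continuous.

Compute f^{-1}(U) for each U ∈ τ_Y:
  U = ∅: f^{-1}(U) = ∅ ∈ τ_X ✓.
  U = {94}: f^{-1}(U) = {x20, x23} ∉ τ_X ✗.
  U = {94, 95}: f^{-1}(U) = {x20, x21, x22, x23} ∈ τ_X ✓.
Found U = {94} with f^{-1}(U) = {x20, x23} not in τ_X. Therefore f is NOT continuous.


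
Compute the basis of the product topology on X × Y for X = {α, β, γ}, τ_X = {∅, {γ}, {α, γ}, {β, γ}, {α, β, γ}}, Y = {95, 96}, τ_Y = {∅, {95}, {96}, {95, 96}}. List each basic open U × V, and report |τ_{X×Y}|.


Basis B = {∅ × ∅, {γ} × {95}, {γ} × {96}, {α, γ} × {95}, {α, γ} × {96}, {β, γ} × {95}, {β, γ} × {96}, {γ} × {95, 96}, {α, β, γ} × {95}, {α, β, γ} × {96}, {α, γ} × {95, 96}, {β, γ} × {95, 96}, {α, β, γ} × {95, 96}}; |τ_{X×Y}| = 25.

Enumerate products U × V with U ∈ τ_X, V ∈ τ_Y (deduplicated):
  ∅ × ∅ = {} (∅)
  {γ} × {95} = {(γ,95)}
  {γ} × {96} = {(γ,96)}
  {α, γ} × {95} = {(α,95), (γ,95)}
  {α, γ} × {96} = {(α,96), (γ,96)}
  {β, γ} × {95} = {(β,95), (γ,95)}
  {β, γ} × {96} = {(β,96), (γ,96)}
  {γ} × {95, 96} = {(γ,95), (γ,96)}
  {α, β, γ} × {95} = {(α,95), (β,95), (γ,95)}
  {α, β, γ} × {96} = {(α,96), (β,96), (γ,96)}
  {α, γ} × {95, 96} = {(α,95), (α,96), (γ,95), (γ,96)}
  {β, γ} × {95, 96} = {(β,95), (β,96), (γ,95), (γ,96)}
  {α, β, γ} × {95, 96} = {(α,95), (α,96), (β,95), (β,96), (γ,95), (γ,96)}
These 13 distinct sets form the basis B.
Close under arbitrary unions to get τ_{X×Y}; counting gives |τ_{X×Y}| = 25.


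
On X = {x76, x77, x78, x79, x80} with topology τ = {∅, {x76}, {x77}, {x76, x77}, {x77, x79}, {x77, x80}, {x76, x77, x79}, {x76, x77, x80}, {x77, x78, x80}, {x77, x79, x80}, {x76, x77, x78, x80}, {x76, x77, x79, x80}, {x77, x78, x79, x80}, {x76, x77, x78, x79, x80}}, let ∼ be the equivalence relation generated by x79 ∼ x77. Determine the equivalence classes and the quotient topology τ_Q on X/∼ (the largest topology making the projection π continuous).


X/∼ = {[x76], [x77=x79], [x78], [x80]}; |τ_Q| = 8.

Equivalence classes: [x76], [x77=x79], [x78], [x80].
Quotient map π: X → X/∼ sends x76 ↦ [x76], x77 ↦ [x77=x79], x78 ↦ [x78], x79 ↦ [x77=x79], x80 ↦ [x80].
For each subset V ⊆ X/∼, compute π^{-1}(V) ⊆ X and check whether π^{-1}(V) ∈ τ. V is open in τ_Q iff π^{-1}(V) ∈ τ.
  V = {}: π^{-1}(V) = ∅ ∈ τ ✓.
  V = {[x76]}: π^{-1}(V) = {x76} ∈ τ ✓.
  V = {[x77=x79]}: π^{-1}(V) = {x77, x79} ∈ τ ✓.
  V = {[x76], [x77=x79]}: π^{-1}(V) = {x76, x77, x79} ∈ τ ✓.
  V = {[x78]}: π^{-1}(V) = {x78} ∉ τ ✗.
  V = {[x76], [x78]}: π^{-1}(V) = {x76, x78} ∉ τ ✗.
  V = {[x77=x79], [x78]}: π^{-1}(V) = {x77, x78, x79} ∉ τ ✗.
  V = {[x76], [x77=x79], [x78]}: π^{-1}(V) = {x76, x77, x78, x79} ∉ τ ✗.
  V = {[x80]}: π^{-1}(V) = {x80} ∉ τ ✗.
  V = {[x76], [x80]}: π^{-1}(V) = {x76, x80} ∉ τ ✗.
  V = {[x77=x79], [x80]}: π^{-1}(V) = {x77, x79, x80} ∈ τ ✓.
  V = {[x76], [x77=x79], [x80]}: π^{-1}(V) = {x76, x77, x79, x80} ∈ τ ✓.
  V = {[x78], [x80]}: π^{-1}(V) = {x78, x80} ∉ τ ✗.
  V = {[x76], [x78], [x80]}: π^{-1}(V) = {x76, x78, x80} ∉ τ ✗.
  V = {[x77=x79], [x78], [x80]}: π^{-1}(V) = {x77, x78, x79, x80} ∈ τ ✓.
  V = {[x76], [x77=x79], [x78], [x80]}: π^{-1}(V) = {x76, x77, x78, x79, x80} ∈ τ ✓.
Open sets in the quotient: τ_Q = {{}, {[x76]}, {[x77=x79]}, {[x76], [x77=x79]}, {[x77=x79], [x80]}, {[x76], [x77=x79], [x80]}, {[x77=x79], [x78], [x80]}, {[x76], [x77=x79], [x78], [x80]}} (8 elements).


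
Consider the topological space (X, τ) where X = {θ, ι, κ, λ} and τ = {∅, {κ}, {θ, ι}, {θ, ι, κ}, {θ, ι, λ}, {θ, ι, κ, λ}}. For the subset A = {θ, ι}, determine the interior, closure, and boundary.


int(A) = {θ, ι}, cl(A) = {θ, ι, λ}, ∂A = {λ}.

Closed sets in (X, τ) are complements of opens:
  closed(X, τ) = {∅, {κ}, {λ}, {κ, λ}, {θ, ι, λ}, {θ, ι, κ, λ}}.
int(A) = ⋃ {U ∈ τ : U ⊆ A}. Opens contained in A: ∅, {θ, ι}.
Taking the union of these: int(A) = {θ, ι}.
cl(A) = ⋂ {C closed : A ⊆ C}. Closed sets containing A: {θ, ι, λ}, {θ, ι, κ, λ}.
Intersecting these: cl(A) = {θ, ι, λ}.
∂A = cl(A) ∖ int(A) = {θ, ι, λ} ∖ {θ, ι} = {λ}.


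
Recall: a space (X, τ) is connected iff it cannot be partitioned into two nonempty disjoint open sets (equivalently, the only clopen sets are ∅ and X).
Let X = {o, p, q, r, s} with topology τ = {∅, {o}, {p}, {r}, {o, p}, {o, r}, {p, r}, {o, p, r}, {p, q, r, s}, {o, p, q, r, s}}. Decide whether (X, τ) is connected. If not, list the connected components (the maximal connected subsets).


(X, τ) is disconnected; components = [{o}, {p, q, r, s}].

Find clopen sets (U ∈ τ with X ∖ U ∈ τ):
  U = ∅, X ∖ U = {o, p, q, r, s} — both open, so U is clopen.
  U = {o}, X ∖ U = {p, q, r, s} — both open, so U is clopen.
  U = {p, q, r, s}, X ∖ U = {o} — both open, so U is clopen.
  U = {o, p, q, r, s}, X ∖ U = ∅ — both open, so U is clopen.
Nontrivial clopen(s) exist: e.g. {p, q, r, s}. So (X, τ) is disconnected.
Compute connected components by grouping points that agree on all clopens:
  component: {o}
  component: {p, q, r, s}


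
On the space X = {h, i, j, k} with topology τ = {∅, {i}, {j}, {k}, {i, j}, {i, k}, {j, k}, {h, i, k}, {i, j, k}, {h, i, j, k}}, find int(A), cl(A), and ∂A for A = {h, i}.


int(A) = {i}, cl(A) = {h, i}, ∂A = {h}.

Closed sets in (X, τ) are complements of opens:
  closed(X, τ) = {∅, {h}, {j}, {h, i}, {h, j}, {h, k}, {h, i, j}, {h, i, k}, {h, j, k}, {h, i, j, k}}.
int(A) = ⋃ {U ∈ τ : U ⊆ A}. Opens contained in A: ∅, {i}.
Taking the union of these: int(A) = {i}.
cl(A) = ⋂ {C closed : A ⊆ C}. Closed sets containing A: {h, i}, {h, i, j}, {h, i, k}, {h, i, j, k}.
Intersecting these: cl(A) = {h, i}.
∂A = cl(A) ∖ int(A) = {h, i} ∖ {i} = {h}.


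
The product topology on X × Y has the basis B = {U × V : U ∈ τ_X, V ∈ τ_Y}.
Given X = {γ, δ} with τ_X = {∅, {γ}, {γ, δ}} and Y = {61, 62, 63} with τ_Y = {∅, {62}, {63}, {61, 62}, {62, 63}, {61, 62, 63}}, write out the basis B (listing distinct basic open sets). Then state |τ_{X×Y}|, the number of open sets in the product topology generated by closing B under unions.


Basis B = {∅ × ∅, {γ} × {62}, {γ} × {63}, {γ} × {61, 62}, {γ} × {62, 63}, {γ, δ} × {62}, {γ, δ} × {63}, {γ} × {61, 62, 63}, {γ, δ} × {61, 62}, {γ, δ} × {62, 63}, {γ, δ} × {61, 62, 63}}; |τ_{X×Y}| = 18.

Enumerate products U × V with U ∈ τ_X, V ∈ τ_Y (deduplicated):
  ∅ × ∅ = {} (∅)
  {γ} × {62} = {(γ,62)}
  {γ} × {63} = {(γ,63)}
  {γ} × {61, 62} = {(γ,61), (γ,62)}
  {γ} × {62, 63} = {(γ,62), (γ,63)}
  {γ, δ} × {62} = {(γ,62), (δ,62)}
  {γ, δ} × {63} = {(γ,63), (δ,63)}
  {γ} × {61, 62, 63} = {(γ,61), (γ,62), (γ,63)}
  {γ, δ} × {61, 62} = {(γ,61), (γ,62), (δ,61), (δ,62)}
  {γ, δ} × {62, 63} = {(γ,62), (γ,63), (δ,62), (δ,63)}
  {γ, δ} × {61, 62, 63} = {(γ,61), (γ,62), (γ,63), (δ,61), (δ,62), (δ,63)}
These 11 distinct sets form the basis B.
Close under arbitrary unions to get τ_{X×Y}; counting gives |τ_{X×Y}| = 18.


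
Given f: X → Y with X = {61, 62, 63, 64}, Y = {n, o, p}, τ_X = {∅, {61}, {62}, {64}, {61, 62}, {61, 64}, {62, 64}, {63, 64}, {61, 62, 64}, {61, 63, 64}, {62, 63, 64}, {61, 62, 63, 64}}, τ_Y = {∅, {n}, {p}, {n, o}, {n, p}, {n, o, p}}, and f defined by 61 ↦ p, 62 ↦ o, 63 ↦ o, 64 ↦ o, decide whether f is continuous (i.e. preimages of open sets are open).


f IS continuous.

Compute f^{-1}(U) for each U ∈ τ_Y:
  U = ∅: f^{-1}(U) = ∅ ∈ τ_X ✓.
  U = {n}: f^{-1}(U) = ∅ ∈ τ_X ✓.
  U = {p}: f^{-1}(U) = {61} ∈ τ_X ✓.
  U = {n, o}: f^{-1}(U) = {62, 63, 64} ∈ τ_X ✓.
  U = {n, p}: f^{-1}(U) = {61} ∈ τ_X ✓.
  U = {n, o, p}: f^{-1}(U) = {61, 62, 63, 64} ∈ τ_X ✓.
Every preimage lies in τ_X, so f IS continuous.


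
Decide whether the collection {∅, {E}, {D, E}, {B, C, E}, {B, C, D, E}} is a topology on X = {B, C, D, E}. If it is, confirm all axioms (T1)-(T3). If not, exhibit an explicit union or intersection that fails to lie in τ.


τ IS a topology on X.

Axiom (T1): ∅ ∈ τ? Yes; X ∈ τ? Yes.
Axiom (T2/T3): check pairwise unions and intersections of members of τ.
All pairwise intersections and unions checked — each lies in τ. Therefore τ satisfies (T1), (T2), (T3): it IS a topology on X.


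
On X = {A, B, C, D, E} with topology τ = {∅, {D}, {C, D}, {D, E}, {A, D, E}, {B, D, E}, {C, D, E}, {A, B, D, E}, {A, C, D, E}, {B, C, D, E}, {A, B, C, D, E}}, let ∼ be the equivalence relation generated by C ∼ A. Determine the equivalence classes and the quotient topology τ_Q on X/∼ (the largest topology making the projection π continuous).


X/∼ = {[A=C], [B], [D], [E]}; |τ_Q| = 6.

Equivalence classes: [A=C], [B], [D], [E].
Quotient map π: X → X/∼ sends A ↦ [A=C], B ↦ [B], C ↦ [A=C], D ↦ [D], E ↦ [E].
For each subset V ⊆ X/∼, compute π^{-1}(V) ⊆ X and check whether π^{-1}(V) ∈ τ. V is open in τ_Q iff π^{-1}(V) ∈ τ.
  V = {}: π^{-1}(V) = ∅ ∈ τ ✓.
  V = {[A=C]}: π^{-1}(V) = {A, C} ∉ τ ✗.
  V = {[B]}: π^{-1}(V) = {B} ∉ τ ✗.
  V = {[A=C], [B]}: π^{-1}(V) = {A, B, C} ∉ τ ✗.
  V = {[D]}: π^{-1}(V) = {D} ∈ τ ✓.
  V = {[A=C], [D]}: π^{-1}(V) = {A, C, D} ∉ τ ✗.
  V = {[B], [D]}: π^{-1}(V) = {B, D} ∉ τ ✗.
  V = {[A=C], [B], [D]}: π^{-1}(V) = {A, B, C, D} ∉ τ ✗.
  V = {[E]}: π^{-1}(V) = {E} ∉ τ ✗.
  V = {[A=C], [E]}: π^{-1}(V) = {A, C, E} ∉ τ ✗.
  V = {[B], [E]}: π^{-1}(V) = {B, E} ∉ τ ✗.
  V = {[A=C], [B], [E]}: π^{-1}(V) = {A, B, C, E} ∉ τ ✗.
  V = {[D], [E]}: π^{-1}(V) = {D, E} ∈ τ ✓.
  V = {[A=C], [D], [E]}: π^{-1}(V) = {A, C, D, E} ∈ τ ✓.
  V = {[B], [D], [E]}: π^{-1}(V) = {B, D, E} ∈ τ ✓.
  V = {[A=C], [B], [D], [E]}: π^{-1}(V) = {A, B, C, D, E} ∈ τ ✓.
Open sets in the quotient: τ_Q = {{}, {[D]}, {[D], [E]}, {[A=C], [D], [E]}, {[B], [D], [E]}, {[A=C], [B], [D], [E]}} (6 elements).


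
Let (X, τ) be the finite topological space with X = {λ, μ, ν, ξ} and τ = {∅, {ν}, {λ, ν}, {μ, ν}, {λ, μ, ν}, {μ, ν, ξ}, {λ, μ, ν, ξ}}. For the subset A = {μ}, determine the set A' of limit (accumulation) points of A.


A' = {ξ}

For each x ∈ X, list the open sets U ∈ τ with x ∈ U, then check whether U ∩ (A ∖ {x}) ≠ ∅ for every such U.
  x = λ: open {λ, ν} ∋ x has {λ, ν} ∩ (A ∖ {λ}) = ∅, so x is NOT a limit point.
  x = μ: open {μ, ν} ∋ x has {μ, ν} ∩ (A ∖ {μ}) = ∅, so x is NOT a limit point.
  x = ν: open {ν} ∋ x has {ν} ∩ (A ∖ {ν}) = ∅, so x is NOT a limit point.
  x = ξ: opens ∋ x are {μ, ν, ξ}, {λ, μ, ν, ξ}; each meets A ∖ {ξ}, so x IS a limit point.
Collecting: A' = {ξ}.


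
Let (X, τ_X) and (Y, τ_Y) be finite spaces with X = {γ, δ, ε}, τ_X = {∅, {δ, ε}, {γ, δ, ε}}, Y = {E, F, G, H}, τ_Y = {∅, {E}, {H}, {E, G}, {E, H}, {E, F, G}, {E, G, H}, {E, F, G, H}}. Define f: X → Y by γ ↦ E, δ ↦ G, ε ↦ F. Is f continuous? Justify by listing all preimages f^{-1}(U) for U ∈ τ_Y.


f is NOT continuous.

Compute f^{-1}(U) for each U ∈ τ_Y:
  U = ∅: f^{-1}(U) = ∅ ∈ τ_X ✓.
  U = {E}: f^{-1}(U) = {γ} ∉ τ_X ✗.
  U = {H}: f^{-1}(U) = ∅ ∈ τ_X ✓.
  U = {E, G}: f^{-1}(U) = {γ, δ} ∉ τ_X ✗.
  U = {E, H}: f^{-1}(U) = {γ} ∉ τ_X ✗.
  U = {E, F, G}: f^{-1}(U) = {γ, δ, ε} ∈ τ_X ✓.
  U = {E, G, H}: f^{-1}(U) = {γ, δ} ∉ τ_X ✗.
  U = {E, F, G, H}: f^{-1}(U) = {γ, δ, ε} ∈ τ_X ✓.
Found U = {E} with f^{-1}(U) = {γ} not in τ_X. Therefore f is NOT continuous.


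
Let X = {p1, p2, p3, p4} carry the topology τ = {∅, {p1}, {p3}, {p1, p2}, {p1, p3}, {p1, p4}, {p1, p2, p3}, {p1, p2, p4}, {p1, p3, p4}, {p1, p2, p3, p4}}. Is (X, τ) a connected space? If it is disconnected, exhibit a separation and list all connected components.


(X, τ) is disconnected; components = [{p3}, {p1, p2, p4}].

Find clopen sets (U ∈ τ with X ∖ U ∈ τ):
  U = ∅, X ∖ U = {p1, p2, p3, p4} — both open, so U is clopen.
  U = {p3}, X ∖ U = {p1, p2, p4} — both open, so U is clopen.
  U = {p1, p2, p4}, X ∖ U = {p3} — both open, so U is clopen.
  U = {p1, p2, p3, p4}, X ∖ U = ∅ — both open, so U is clopen.
Nontrivial clopen(s) exist: e.g. {p1, p2, p4}. So (X, τ) is disconnected.
Compute connected components by grouping points that agree on all clopens:
  component: {p3}
  component: {p1, p2, p4}


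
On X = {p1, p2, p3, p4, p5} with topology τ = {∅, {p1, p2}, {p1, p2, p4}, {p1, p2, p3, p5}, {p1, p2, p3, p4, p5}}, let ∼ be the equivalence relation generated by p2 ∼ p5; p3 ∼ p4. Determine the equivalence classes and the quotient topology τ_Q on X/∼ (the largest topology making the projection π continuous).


X/∼ = {[p1], [p2=p5], [p3=p4]}; |τ_Q| = 2.

Equivalence classes: [p1], [p2=p5], [p3=p4].
Quotient map π: X → X/∼ sends p1 ↦ [p1], p2 ↦ [p2=p5], p3 ↦ [p3=p4], p4 ↦ [p3=p4], p5 ↦ [p2=p5].
For each subset V ⊆ X/∼, compute π^{-1}(V) ⊆ X and check whether π^{-1}(V) ∈ τ. V is open in τ_Q iff π^{-1}(V) ∈ τ.
  V = {}: π^{-1}(V) = ∅ ∈ τ ✓.
  V = {[p1]}: π^{-1}(V) = {p1} ∉ τ ✗.
  V = {[p2=p5]}: π^{-1}(V) = {p2, p5} ∉ τ ✗.
  V = {[p1], [p2=p5]}: π^{-1}(V) = {p1, p2, p5} ∉ τ ✗.
  V = {[p3=p4]}: π^{-1}(V) = {p3, p4} ∉ τ ✗.
  V = {[p1], [p3=p4]}: π^{-1}(V) = {p1, p3, p4} ∉ τ ✗.
  V = {[p2=p5], [p3=p4]}: π^{-1}(V) = {p2, p3, p4, p5} ∉ τ ✗.
  V = {[p1], [p2=p5], [p3=p4]}: π^{-1}(V) = {p1, p2, p3, p4, p5} ∈ τ ✓.
Open sets in the quotient: τ_Q = {{}, {[p1], [p2=p5], [p3=p4]}} (2 elements).


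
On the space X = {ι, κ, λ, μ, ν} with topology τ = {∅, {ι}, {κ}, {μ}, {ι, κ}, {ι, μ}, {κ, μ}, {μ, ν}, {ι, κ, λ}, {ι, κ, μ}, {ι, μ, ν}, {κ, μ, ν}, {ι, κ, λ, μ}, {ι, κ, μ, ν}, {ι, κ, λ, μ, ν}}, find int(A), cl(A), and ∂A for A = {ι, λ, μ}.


int(A) = {ι, μ}, cl(A) = {ι, λ, μ, ν}, ∂A = {λ, ν}.

Closed sets in (X, τ) are complements of opens:
  closed(X, τ) = {∅, {λ}, {ν}, {ι, λ}, {κ, λ}, {λ, ν}, {μ, ν}, {ι, κ, λ}, {ι, λ, ν}, {κ, λ, ν}, {λ, μ, ν}, {ι, κ, λ, ν}, {ι, λ, μ, ν}, {κ, λ, μ, ν}, {ι, κ, λ, μ, ν}}.
int(A) = ⋃ {U ∈ τ : U ⊆ A}. Opens contained in A: ∅, {ι}, {μ}, {ι, μ}.
Taking the union of these: int(A) = {ι, μ}.
cl(A) = ⋂ {C closed : A ⊆ C}. Closed sets containing A: {ι, λ, μ, ν}, {ι, κ, λ, μ, ν}.
Intersecting these: cl(A) = {ι, λ, μ, ν}.
∂A = cl(A) ∖ int(A) = {ι, λ, μ, ν} ∖ {ι, μ} = {λ, ν}.


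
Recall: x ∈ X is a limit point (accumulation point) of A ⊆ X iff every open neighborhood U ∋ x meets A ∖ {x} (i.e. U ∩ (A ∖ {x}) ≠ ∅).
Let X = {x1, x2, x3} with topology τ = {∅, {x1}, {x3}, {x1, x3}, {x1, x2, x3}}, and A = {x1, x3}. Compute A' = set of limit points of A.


A' = {x2}

For each x ∈ X, list the open sets U ∈ τ with x ∈ U, then check whether U ∩ (A ∖ {x}) ≠ ∅ for every such U.
  x = x1: open {x1} ∋ x has {x1} ∩ (A ∖ {x1}) = ∅, so x is NOT a limit point.
  x = x2: opens ∋ x are {x1, x2, x3}; each meets A ∖ {x2}, so x IS a limit point.
  x = x3: open {x3} ∋ x has {x3} ∩ (A ∖ {x3}) = ∅, so x is NOT a limit point.
Collecting: A' = {x2}.


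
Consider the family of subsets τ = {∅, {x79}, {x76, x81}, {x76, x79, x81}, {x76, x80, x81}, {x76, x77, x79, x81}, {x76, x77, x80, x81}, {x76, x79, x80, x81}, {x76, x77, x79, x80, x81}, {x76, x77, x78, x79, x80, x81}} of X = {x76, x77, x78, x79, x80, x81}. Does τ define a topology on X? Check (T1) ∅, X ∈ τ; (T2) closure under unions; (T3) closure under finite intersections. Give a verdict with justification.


τ is NOT a topology on X.

Axiom (T1): ∅ ∈ τ? Yes; X ∈ τ? Yes.
Axiom (T2/T3): check pairwise unions and intersections of members of τ.
Counterexample for (T3): {x76, x77, x79, x81} ∩ {x76, x77, x80, x81} = {x76, x77, x81} ∉ τ. Therefore τ is NOT a topology.


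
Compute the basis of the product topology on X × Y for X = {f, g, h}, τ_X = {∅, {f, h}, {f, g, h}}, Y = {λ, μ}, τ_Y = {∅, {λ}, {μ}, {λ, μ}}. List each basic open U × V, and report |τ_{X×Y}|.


Basis B = {∅ × ∅, {f, h} × {λ}, {f, h} × {μ}, {f, g, h} × {λ}, {f, g, h} × {μ}, {f, h} × {λ, μ}, {f, g, h} × {λ, μ}}; |τ_{X×Y}| = 9.

Enumerate products U × V with U ∈ τ_X, V ∈ τ_Y (deduplicated):
  ∅ × ∅ = {} (∅)
  {f, h} × {λ} = {(f,λ), (h,λ)}
  {f, h} × {μ} = {(f,μ), (h,μ)}
  {f, g, h} × {λ} = {(f,λ), (g,λ), (h,λ)}
  {f, g, h} × {μ} = {(f,μ), (g,μ), (h,μ)}
  {f, h} × {λ, μ} = {(f,λ), (f,μ), (h,λ), (h,μ)}
  {f, g, h} × {λ, μ} = {(f,λ), (f,μ), (g,λ), (g,μ), (h,λ), (h,μ)}
These 7 distinct sets form the basis B.
Close under arbitrary unions to get τ_{X×Y}; counting gives |τ_{X×Y}| = 9.


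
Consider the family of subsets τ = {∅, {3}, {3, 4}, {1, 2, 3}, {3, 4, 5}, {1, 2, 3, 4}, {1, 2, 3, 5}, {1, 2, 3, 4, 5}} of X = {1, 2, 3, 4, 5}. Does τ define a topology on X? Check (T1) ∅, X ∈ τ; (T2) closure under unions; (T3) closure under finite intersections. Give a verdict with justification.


τ is NOT a topology on X.

Axiom (T1): ∅ ∈ τ? Yes; X ∈ τ? Yes.
Axiom (T2/T3): check pairwise unions and intersections of members of τ.
Counterexample for (T3): {3, 4, 5} ∩ {1, 2, 3, 5} = {3, 5} ∉ τ. Therefore τ is NOT a topology.


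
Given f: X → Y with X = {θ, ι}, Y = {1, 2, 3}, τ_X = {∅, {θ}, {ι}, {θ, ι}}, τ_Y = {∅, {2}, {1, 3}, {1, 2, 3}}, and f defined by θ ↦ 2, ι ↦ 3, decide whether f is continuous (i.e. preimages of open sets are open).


f IS continuous.

Compute f^{-1}(U) for each U ∈ τ_Y:
  U = ∅: f^{-1}(U) = ∅ ∈ τ_X ✓.
  U = {2}: f^{-1}(U) = {θ} ∈ τ_X ✓.
  U = {1, 3}: f^{-1}(U) = {ι} ∈ τ_X ✓.
  U = {1, 2, 3}: f^{-1}(U) = {θ, ι} ∈ τ_X ✓.
Every preimage lies in τ_X, so f IS continuous.


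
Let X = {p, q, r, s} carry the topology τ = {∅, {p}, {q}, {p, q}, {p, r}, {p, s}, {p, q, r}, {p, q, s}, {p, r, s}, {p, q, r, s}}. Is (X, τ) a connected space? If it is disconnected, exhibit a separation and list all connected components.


(X, τ) is disconnected; components = [{q}, {p, r, s}].

Find clopen sets (U ∈ τ with X ∖ U ∈ τ):
  U = ∅, X ∖ U = {p, q, r, s} — both open, so U is clopen.
  U = {q}, X ∖ U = {p, r, s} — both open, so U is clopen.
  U = {p, r, s}, X ∖ U = {q} — both open, so U is clopen.
  U = {p, q, r, s}, X ∖ U = ∅ — both open, so U is clopen.
Nontrivial clopen(s) exist: e.g. {q}. So (X, τ) is disconnected.
Compute connected components by grouping points that agree on all clopens:
  component: {q}
  component: {p, r, s}


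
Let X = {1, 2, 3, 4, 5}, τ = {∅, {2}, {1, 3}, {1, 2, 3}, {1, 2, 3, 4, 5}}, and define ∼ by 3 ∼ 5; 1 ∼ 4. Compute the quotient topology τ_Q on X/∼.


X/∼ = {[1=4], [2], [3=5]}; |τ_Q| = 3.

Equivalence classes: [1=4], [2], [3=5].
Quotient map π: X → X/∼ sends 1 ↦ [1=4], 2 ↦ [2], 3 ↦ [3=5], 4 ↦ [1=4], 5 ↦ [3=5].
For each subset V ⊆ X/∼, compute π^{-1}(V) ⊆ X and check whether π^{-1}(V) ∈ τ. V is open in τ_Q iff π^{-1}(V) ∈ τ.
  V = {}: π^{-1}(V) = ∅ ∈ τ ✓.
  V = {[1=4]}: π^{-1}(V) = {1, 4} ∉ τ ✗.
  V = {[2]}: π^{-1}(V) = {2} ∈ τ ✓.
  V = {[1=4], [2]}: π^{-1}(V) = {1, 2, 4} ∉ τ ✗.
  V = {[3=5]}: π^{-1}(V) = {3, 5} ∉ τ ✗.
  V = {[1=4], [3=5]}: π^{-1}(V) = {1, 3, 4, 5} ∉ τ ✗.
  V = {[2], [3=5]}: π^{-1}(V) = {2, 3, 5} ∉ τ ✗.
  V = {[1=4], [2], [3=5]}: π^{-1}(V) = {1, 2, 3, 4, 5} ∈ τ ✓.
Open sets in the quotient: τ_Q = {{}, {[2]}, {[1=4], [2], [3=5]}} (3 elements).


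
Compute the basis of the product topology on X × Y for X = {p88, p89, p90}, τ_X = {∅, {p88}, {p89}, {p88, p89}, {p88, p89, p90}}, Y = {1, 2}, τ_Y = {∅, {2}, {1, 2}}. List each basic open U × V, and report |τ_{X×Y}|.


Basis B = {∅ × ∅, {p88} × {2}, {p89} × {2}, {p88} × {1, 2}, {p88, p89} × {2}, {p89} × {1, 2}, {p88, p89, p90} × {2}, {p88, p89} × {1, 2}, {p88, p89, p90} × {1, 2}}; |τ_{X×Y}| = 14.

Enumerate products U × V with U ∈ τ_X, V ∈ τ_Y (deduplicated):
  ∅ × ∅ = {} (∅)
  {p88} × {2} = {(p88,2)}
  {p89} × {2} = {(p89,2)}
  {p88} × {1, 2} = {(p88,1), (p88,2)}
  {p88, p89} × {2} = {(p88,2), (p89,2)}
  {p89} × {1, 2} = {(p89,1), (p89,2)}
  {p88, p89, p90} × {2} = {(p88,2), (p89,2), (p90,2)}
  {p88, p89} × {1, 2} = {(p88,1), (p88,2), (p89,1), (p89,2)}
  {p88, p89, p90} × {1, 2} = {(p88,1), (p88,2), (p89,1), (p89,2), (p90,1), (p90,2)}
These 9 distinct sets form the basis B.
Close under arbitrary unions to get τ_{X×Y}; counting gives |τ_{X×Y}| = 14.


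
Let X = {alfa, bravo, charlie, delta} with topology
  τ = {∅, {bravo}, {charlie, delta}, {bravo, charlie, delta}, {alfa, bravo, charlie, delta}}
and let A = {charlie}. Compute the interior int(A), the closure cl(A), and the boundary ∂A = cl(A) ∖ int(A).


int(A) = ∅, cl(A) = {alfa, charlie, delta}, ∂A = {alfa, charlie, delta}.

Closed sets in (X, τ) are complements of opens:
  closed(X, τ) = {∅, {alfa}, {alfa, bravo}, {alfa, charlie, delta}, {alfa, bravo, charlie, delta}}.
int(A) = ⋃ {U ∈ τ : U ⊆ A}. Opens contained in A: ∅.
Taking the union of these: int(A) = ∅.
cl(A) = ⋂ {C closed : A ⊆ C}. Closed sets containing A: {alfa, charlie, delta}, {alfa, bravo, charlie, delta}.
Intersecting these: cl(A) = {alfa, charlie, delta}.
∂A = cl(A) ∖ int(A) = {alfa, charlie, delta} ∖ ∅ = {alfa, charlie, delta}.


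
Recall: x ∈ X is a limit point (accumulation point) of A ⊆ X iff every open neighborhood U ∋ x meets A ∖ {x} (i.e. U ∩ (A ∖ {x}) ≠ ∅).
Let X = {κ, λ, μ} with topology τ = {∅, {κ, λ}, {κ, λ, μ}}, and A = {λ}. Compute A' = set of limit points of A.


A' = {κ, μ}

For each x ∈ X, list the open sets U ∈ τ with x ∈ U, then check whether U ∩ (A ∖ {x}) ≠ ∅ for every such U.
  x = κ: opens ∋ x are {κ, λ}, {κ, λ, μ}; each meets A ∖ {κ}, so x IS a limit point.
  x = λ: open {κ, λ} ∋ x has {κ, λ} ∩ (A ∖ {λ}) = ∅, so x is NOT a limit point.
  x = μ: opens ∋ x are {κ, λ, μ}; each meets A ∖ {μ}, so x IS a limit point.
Collecting: A' = {κ, μ}.


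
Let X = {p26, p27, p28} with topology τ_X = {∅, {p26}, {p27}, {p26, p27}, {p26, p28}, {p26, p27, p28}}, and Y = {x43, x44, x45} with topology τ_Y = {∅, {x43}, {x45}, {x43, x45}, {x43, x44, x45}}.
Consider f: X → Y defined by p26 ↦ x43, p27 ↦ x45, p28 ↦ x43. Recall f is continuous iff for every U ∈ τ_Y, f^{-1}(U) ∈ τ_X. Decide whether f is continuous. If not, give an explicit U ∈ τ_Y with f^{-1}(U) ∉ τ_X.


f IS continuous.

Compute f^{-1}(U) for each U ∈ τ_Y:
  U = ∅: f^{-1}(U) = ∅ ∈ τ_X ✓.
  U = {x43}: f^{-1}(U) = {p26, p28} ∈ τ_X ✓.
  U = {x45}: f^{-1}(U) = {p27} ∈ τ_X ✓.
  U = {x43, x45}: f^{-1}(U) = {p26, p27, p28} ∈ τ_X ✓.
  U = {x43, x44, x45}: f^{-1}(U) = {p26, p27, p28} ∈ τ_X ✓.
Every preimage lies in τ_X, so f IS continuous.


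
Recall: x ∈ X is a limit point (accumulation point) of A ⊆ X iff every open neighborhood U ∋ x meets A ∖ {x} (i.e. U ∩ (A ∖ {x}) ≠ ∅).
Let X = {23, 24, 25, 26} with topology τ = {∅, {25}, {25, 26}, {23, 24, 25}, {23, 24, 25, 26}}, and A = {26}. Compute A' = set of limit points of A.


A' = ∅

For each x ∈ X, list the open sets U ∈ τ with x ∈ U, then check whether U ∩ (A ∖ {x}) ≠ ∅ for every such U.
  x = 23: open {23, 24, 25} ∋ x has {23, 24, 25} ∩ (A ∖ {23}) = ∅, so x is NOT a limit point.
  x = 24: open {23, 24, 25} ∋ x has {23, 24, 25} ∩ (A ∖ {24}) = ∅, so x is NOT a limit point.
  x = 25: open {25} ∋ x has {25} ∩ (A ∖ {25}) = ∅, so x is NOT a limit point.
  x = 26: open {25, 26} ∋ x has {25, 26} ∩ (A ∖ {26}) = ∅, so x is NOT a limit point.
Collecting: A' = ∅.


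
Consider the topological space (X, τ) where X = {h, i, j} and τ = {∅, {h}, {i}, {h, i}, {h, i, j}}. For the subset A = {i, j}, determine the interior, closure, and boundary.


int(A) = {i}, cl(A) = {i, j}, ∂A = {j}.

Closed sets in (X, τ) are complements of opens:
  closed(X, τ) = {∅, {j}, {h, j}, {i, j}, {h, i, j}}.
int(A) = ⋃ {U ∈ τ : U ⊆ A}. Opens contained in A: ∅, {i}.
Taking the union of these: int(A) = {i}.
cl(A) = ⋂ {C closed : A ⊆ C}. Closed sets containing A: {i, j}, {h, i, j}.
Intersecting these: cl(A) = {i, j}.
∂A = cl(A) ∖ int(A) = {i, j} ∖ {i} = {j}.


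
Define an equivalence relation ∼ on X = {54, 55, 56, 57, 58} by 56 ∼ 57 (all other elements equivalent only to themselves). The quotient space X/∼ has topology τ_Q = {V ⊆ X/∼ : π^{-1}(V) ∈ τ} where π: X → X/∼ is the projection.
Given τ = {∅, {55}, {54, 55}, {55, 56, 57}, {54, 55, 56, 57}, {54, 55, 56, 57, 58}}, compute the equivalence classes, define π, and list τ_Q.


X/∼ = {[54], [55], [56=57], [58]}; |τ_Q| = 6.

Equivalence classes: [54], [55], [56=57], [58].
Quotient map π: X → X/∼ sends 54 ↦ [54], 55 ↦ [55], 56 ↦ [56=57], 57 ↦ [56=57], 58 ↦ [58].
For each subset V ⊆ X/∼, compute π^{-1}(V) ⊆ X and check whether π^{-1}(V) ∈ τ. V is open in τ_Q iff π^{-1}(V) ∈ τ.
  V = {}: π^{-1}(V) = ∅ ∈ τ ✓.
  V = {[54]}: π^{-1}(V) = {54} ∉ τ ✗.
  V = {[55]}: π^{-1}(V) = {55} ∈ τ ✓.
  V = {[54], [55]}: π^{-1}(V) = {54, 55} ∈ τ ✓.
  V = {[56=57]}: π^{-1}(V) = {56, 57} ∉ τ ✗.
  V = {[54], [56=57]}: π^{-1}(V) = {54, 56, 57} ∉ τ ✗.
  V = {[55], [56=57]}: π^{-1}(V) = {55, 56, 57} ∈ τ ✓.
  V = {[54], [55], [56=57]}: π^{-1}(V) = {54, 55, 56, 57} ∈ τ ✓.
  V = {[58]}: π^{-1}(V) = {58} ∉ τ ✗.
  V = {[54], [58]}: π^{-1}(V) = {54, 58} ∉ τ ✗.
  V = {[55], [58]}: π^{-1}(V) = {55, 58} ∉ τ ✗.
  V = {[54], [55], [58]}: π^{-1}(V) = {54, 55, 58} ∉ τ ✗.
  V = {[56=57], [58]}: π^{-1}(V) = {56, 57, 58} ∉ τ ✗.
  V = {[54], [56=57], [58]}: π^{-1}(V) = {54, 56, 57, 58} ∉ τ ✗.
  V = {[55], [56=57], [58]}: π^{-1}(V) = {55, 56, 57, 58} ∉ τ ✗.
  V = {[54], [55], [56=57], [58]}: π^{-1}(V) = {54, 55, 56, 57, 58} ∈ τ ✓.
Open sets in the quotient: τ_Q = {{}, {[55]}, {[54], [55]}, {[55], [56=57]}, {[54], [55], [56=57]}, {[54], [55], [56=57], [58]}} (6 elements).


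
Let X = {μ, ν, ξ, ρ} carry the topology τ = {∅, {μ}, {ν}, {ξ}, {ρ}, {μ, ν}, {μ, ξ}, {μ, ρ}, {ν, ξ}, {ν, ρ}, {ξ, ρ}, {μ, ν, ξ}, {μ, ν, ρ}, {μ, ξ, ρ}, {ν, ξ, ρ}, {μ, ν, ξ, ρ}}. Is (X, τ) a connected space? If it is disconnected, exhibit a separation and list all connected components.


(X, τ) is disconnected; components = [{μ}, {ν}, {ξ}, {ρ}].

Find clopen sets (U ∈ τ with X ∖ U ∈ τ):
  U = ∅, X ∖ U = {μ, ν, ξ, ρ} — both open, so U is clopen.
  U = {μ}, X ∖ U = {ν, ξ, ρ} — both open, so U is clopen.
  U = {ν}, X ∖ U = {μ, ξ, ρ} — both open, so U is clopen.
  U = {ξ}, X ∖ U = {μ, ν, ρ} — both open, so U is clopen.
  U = {ρ}, X ∖ U = {μ, ν, ξ} — both open, so U is clopen.
  U = {μ, ν}, X ∖ U = {ξ, ρ} — both open, so U is clopen.
  U = {μ, ξ}, X ∖ U = {ν, ρ} — both open, so U is clopen.
  U = {μ, ρ}, X ∖ U = {ν, ξ} — both open, so U is clopen.
  U = {ν, ξ}, X ∖ U = {μ, ρ} — both open, so U is clopen.
  U = {ν, ρ}, X ∖ U = {μ, ξ} — both open, so U is clopen.
  U = {ξ, ρ}, X ∖ U = {μ, ν} — both open, so U is clopen.
  U = {μ, ν, ξ}, X ∖ U = {ρ} — both open, so U is clopen.
  U = {μ, ν, ρ}, X ∖ U = {ξ} — both open, so U is clopen.
  U = {μ, ξ, ρ}, X ∖ U = {ν} — both open, so U is clopen.
  U = {ν, ξ, ρ}, X ∖ U = {μ} — both open, so U is clopen.
  U = {μ, ν, ξ, ρ}, X ∖ U = ∅ — both open, so U is clopen.
Nontrivial clopen(s) exist: e.g. {μ, ξ}. So (X, τ) is disconnected.
Compute connected components by grouping points that agree on all clopens:
  component: {μ}
  component: {ν}
  component: {ξ}
  component: {ρ}


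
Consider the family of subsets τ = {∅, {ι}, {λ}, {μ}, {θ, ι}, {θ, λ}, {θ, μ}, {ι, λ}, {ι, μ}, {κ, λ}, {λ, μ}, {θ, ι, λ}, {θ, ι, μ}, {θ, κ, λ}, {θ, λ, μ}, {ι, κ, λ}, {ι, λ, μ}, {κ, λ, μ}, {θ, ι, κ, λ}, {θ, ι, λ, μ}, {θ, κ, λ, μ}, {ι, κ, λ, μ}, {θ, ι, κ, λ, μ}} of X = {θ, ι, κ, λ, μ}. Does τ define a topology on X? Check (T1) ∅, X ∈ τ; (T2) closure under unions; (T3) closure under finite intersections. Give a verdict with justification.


τ is NOT a topology on X.

Axiom (T1): ∅ ∈ τ? Yes; X ∈ τ? Yes.
Axiom (T2/T3): check pairwise unions and intersections of members of τ.
Counterexample for (T3): {θ, ι} ∩ {θ, λ} = {θ} ∉ τ. Therefore τ is NOT a topology.
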